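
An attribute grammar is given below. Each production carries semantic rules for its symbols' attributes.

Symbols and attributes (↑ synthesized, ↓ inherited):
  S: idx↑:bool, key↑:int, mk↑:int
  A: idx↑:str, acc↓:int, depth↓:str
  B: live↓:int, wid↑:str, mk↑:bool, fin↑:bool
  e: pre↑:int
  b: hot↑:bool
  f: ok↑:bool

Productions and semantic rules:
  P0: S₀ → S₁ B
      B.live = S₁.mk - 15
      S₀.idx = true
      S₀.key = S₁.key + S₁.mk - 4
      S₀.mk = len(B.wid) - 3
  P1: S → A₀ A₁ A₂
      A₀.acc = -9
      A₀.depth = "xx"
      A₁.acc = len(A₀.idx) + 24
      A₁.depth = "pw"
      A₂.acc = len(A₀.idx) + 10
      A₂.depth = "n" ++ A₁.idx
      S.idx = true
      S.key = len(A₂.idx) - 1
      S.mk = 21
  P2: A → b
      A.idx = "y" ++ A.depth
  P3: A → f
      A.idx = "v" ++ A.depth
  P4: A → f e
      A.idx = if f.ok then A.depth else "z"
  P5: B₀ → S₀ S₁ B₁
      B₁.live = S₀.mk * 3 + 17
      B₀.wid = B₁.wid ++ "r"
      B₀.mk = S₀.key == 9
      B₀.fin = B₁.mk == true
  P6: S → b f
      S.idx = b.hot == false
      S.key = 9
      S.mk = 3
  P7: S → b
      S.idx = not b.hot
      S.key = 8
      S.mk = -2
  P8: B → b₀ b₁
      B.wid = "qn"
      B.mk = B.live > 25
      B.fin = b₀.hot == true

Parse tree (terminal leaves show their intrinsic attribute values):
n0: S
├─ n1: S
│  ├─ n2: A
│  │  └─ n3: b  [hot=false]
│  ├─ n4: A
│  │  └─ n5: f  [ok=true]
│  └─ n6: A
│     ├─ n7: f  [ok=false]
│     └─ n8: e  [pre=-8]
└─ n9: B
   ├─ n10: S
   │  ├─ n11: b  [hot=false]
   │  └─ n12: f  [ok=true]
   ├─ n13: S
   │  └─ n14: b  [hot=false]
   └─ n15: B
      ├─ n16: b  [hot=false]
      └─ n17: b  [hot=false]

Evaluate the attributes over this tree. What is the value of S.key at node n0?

17

1. n2.acc = -9  [-9]
2. n2.depth = "xx"  ["xx"]
3. n3.hot = false  [terminal]
4. n2.idx = "yxx"  ["y" ++ A.depth]
5. n4.acc = 27  [len(A₀.idx) + 24]
6. n4.depth = "pw"  ["pw"]
7. n5.ok = true  [terminal]
8. n4.idx = "vpw"  ["v" ++ A.depth]
9. n6.acc = 13  [len(A₀.idx) + 10]
10. n6.depth = "nvpw"  ["n" ++ A₁.idx]
11. n7.ok = false  [terminal]
12. n8.pre = -8  [terminal]
13. n6.idx = "z"  [if f.ok then A.depth else "z"]
14. n1.idx = true  [true]
15. n1.key = 0  [len(A₂.idx) - 1]
16. n1.mk = 21  [21]
17. n9.live = 6  [S₁.mk - 15]
18. n11.hot = false  [terminal]
19. n12.ok = true  [terminal]
20. n10.idx = true  [b.hot == false]
21. n10.key = 9  [9]
22. n10.mk = 3  [3]
23. n14.hot = false  [terminal]
24. n13.idx = true  [not b.hot]
25. n13.key = 8  [8]
26. n13.mk = -2  [-2]
27. n15.live = 26  [S₀.mk * 3 + 17]
28. n16.hot = false  [terminal]
29. n17.hot = false  [terminal]
30. n15.wid = "qn"  ["qn"]
31. n15.mk = true  [B.live > 25]
32. n15.fin = false  [b₀.hot == true]
33. n9.wid = "qnr"  [B₁.wid ++ "r"]
34. n9.mk = true  [S₀.key == 9]
35. n9.fin = true  [B₁.mk == true]
36. n0.idx = true  [true]
37. n0.key = 17  [S₁.key + S₁.mk - 4]
38. n0.mk = 0  [len(B.wid) - 3]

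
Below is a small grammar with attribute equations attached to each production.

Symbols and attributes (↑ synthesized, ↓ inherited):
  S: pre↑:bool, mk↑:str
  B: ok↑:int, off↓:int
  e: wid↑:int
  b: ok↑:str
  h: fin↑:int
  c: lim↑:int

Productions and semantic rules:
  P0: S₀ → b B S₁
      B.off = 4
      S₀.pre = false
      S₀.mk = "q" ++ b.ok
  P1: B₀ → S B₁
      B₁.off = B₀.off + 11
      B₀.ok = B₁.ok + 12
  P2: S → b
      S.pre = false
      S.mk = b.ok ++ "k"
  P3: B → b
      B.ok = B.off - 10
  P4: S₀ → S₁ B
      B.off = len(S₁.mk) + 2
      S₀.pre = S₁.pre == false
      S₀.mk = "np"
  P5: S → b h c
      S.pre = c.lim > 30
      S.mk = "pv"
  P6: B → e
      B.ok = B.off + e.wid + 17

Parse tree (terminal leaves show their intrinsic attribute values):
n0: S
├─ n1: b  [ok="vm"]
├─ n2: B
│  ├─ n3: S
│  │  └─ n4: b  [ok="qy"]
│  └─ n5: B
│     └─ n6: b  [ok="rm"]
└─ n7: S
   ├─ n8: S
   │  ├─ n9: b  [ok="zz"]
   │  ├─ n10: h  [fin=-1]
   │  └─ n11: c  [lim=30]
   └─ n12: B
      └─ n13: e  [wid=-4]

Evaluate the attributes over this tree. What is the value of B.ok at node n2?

17

1. n1.ok = "vm"  [terminal]
2. n2.off = 4  [4]
3. n4.ok = "qy"  [terminal]
4. n3.pre = false  [false]
5. n3.mk = "qyk"  [b.ok ++ "k"]
6. n5.off = 15  [B₀.off + 11]
7. n6.ok = "rm"  [terminal]
8. n5.ok = 5  [B.off - 10]
9. n2.ok = 17  [B₁.ok + 12]
10. n9.ok = "zz"  [terminal]
11. n10.fin = -1  [terminal]
12. n11.lim = 30  [terminal]
13. n8.pre = false  [c.lim > 30]
14. n8.mk = "pv"  ["pv"]
15. n12.off = 4  [len(S₁.mk) + 2]
16. n13.wid = -4  [terminal]
17. n12.ok = 17  [B.off + e.wid + 17]
18. n7.pre = true  [S₁.pre == false]
19. n7.mk = "np"  ["np"]
20. n0.pre = false  [false]
21. n0.mk = "qvm"  ["q" ++ b.ok]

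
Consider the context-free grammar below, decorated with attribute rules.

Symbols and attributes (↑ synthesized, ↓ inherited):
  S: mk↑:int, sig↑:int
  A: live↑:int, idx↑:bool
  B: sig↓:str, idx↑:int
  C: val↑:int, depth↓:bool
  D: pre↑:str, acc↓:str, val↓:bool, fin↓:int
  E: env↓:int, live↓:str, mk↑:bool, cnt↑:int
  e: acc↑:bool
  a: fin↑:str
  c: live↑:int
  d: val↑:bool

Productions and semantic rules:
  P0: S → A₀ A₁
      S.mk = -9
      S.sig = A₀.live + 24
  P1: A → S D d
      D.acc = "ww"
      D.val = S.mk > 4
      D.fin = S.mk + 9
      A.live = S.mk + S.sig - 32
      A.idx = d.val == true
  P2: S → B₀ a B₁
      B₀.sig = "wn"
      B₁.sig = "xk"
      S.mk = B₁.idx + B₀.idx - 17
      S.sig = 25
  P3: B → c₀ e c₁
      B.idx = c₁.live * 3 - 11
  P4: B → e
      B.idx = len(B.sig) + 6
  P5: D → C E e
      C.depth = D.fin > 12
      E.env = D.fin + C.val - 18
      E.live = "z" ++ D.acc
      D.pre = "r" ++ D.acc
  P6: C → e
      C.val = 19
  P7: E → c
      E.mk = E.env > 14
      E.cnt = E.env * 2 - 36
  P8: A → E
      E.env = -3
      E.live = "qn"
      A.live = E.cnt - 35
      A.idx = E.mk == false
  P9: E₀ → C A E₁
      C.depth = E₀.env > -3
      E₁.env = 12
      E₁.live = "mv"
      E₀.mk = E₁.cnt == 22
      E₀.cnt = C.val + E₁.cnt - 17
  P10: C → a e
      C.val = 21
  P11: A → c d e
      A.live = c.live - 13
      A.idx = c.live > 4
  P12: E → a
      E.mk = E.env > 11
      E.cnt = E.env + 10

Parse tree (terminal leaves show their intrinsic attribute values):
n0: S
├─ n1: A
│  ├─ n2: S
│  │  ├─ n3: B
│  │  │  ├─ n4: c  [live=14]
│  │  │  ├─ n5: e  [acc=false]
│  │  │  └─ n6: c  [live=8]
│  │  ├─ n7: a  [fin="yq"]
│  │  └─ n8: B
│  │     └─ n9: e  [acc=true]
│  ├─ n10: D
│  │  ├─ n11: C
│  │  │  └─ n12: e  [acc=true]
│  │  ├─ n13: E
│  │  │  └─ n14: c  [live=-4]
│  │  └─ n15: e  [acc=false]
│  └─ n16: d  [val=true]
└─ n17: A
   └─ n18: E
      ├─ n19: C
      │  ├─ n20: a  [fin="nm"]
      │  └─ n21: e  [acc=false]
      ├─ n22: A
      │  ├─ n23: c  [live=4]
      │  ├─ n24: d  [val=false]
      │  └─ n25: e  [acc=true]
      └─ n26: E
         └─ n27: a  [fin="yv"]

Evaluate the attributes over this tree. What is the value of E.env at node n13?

1. n3.sig = "wn"  ["wn"]
2. n4.live = 14  [terminal]
3. n5.acc = false  [terminal]
4. n6.live = 8  [terminal]
5. n3.idx = 13  [c₁.live * 3 - 11]
6. n7.fin = "yq"  [terminal]
7. n8.sig = "xk"  ["xk"]
8. n9.acc = true  [terminal]
9. n8.idx = 8  [len(B.sig) + 6]
10. n2.mk = 4  [B₁.idx + B₀.idx - 17]
11. n2.sig = 25  [25]
12. n10.acc = "ww"  ["ww"]
13. n10.val = false  [S.mk > 4]
14. n10.fin = 13  [S.mk + 9]
15. n11.depth = true  [D.fin > 12]
16. n12.acc = true  [terminal]
17. n11.val = 19  [19]
18. n13.env = 14  [D.fin + C.val - 18]
19. n13.live = "zww"  ["z" ++ D.acc]
20. n14.live = -4  [terminal]
21. n13.mk = false  [E.env > 14]
22. n13.cnt = -8  [E.env * 2 - 36]
23. n15.acc = false  [terminal]
24. n10.pre = "rww"  ["r" ++ D.acc]
25. n16.val = true  [terminal]
26. n1.live = -3  [S.mk + S.sig - 32]
27. n1.idx = true  [d.val == true]
28. n18.env = -3  [-3]
29. n18.live = "qn"  ["qn"]
30. n19.depth = false  [E₀.env > -3]
31. n20.fin = "nm"  [terminal]
32. n21.acc = false  [terminal]
33. n19.val = 21  [21]
34. n23.live = 4  [terminal]
35. n24.val = false  [terminal]
36. n25.acc = true  [terminal]
37. n22.live = -9  [c.live - 13]
38. n22.idx = false  [c.live > 4]
39. n26.env = 12  [12]
40. n26.live = "mv"  ["mv"]
41. n27.fin = "yv"  [terminal]
42. n26.mk = true  [E.env > 11]
43. n26.cnt = 22  [E.env + 10]
44. n18.mk = true  [E₁.cnt == 22]
45. n18.cnt = 26  [C.val + E₁.cnt - 17]
46. n17.live = -9  [E.cnt - 35]
47. n17.idx = false  [E.mk == false]
48. n0.mk = -9  [-9]
49. n0.sig = 21  [A₀.live + 24]

14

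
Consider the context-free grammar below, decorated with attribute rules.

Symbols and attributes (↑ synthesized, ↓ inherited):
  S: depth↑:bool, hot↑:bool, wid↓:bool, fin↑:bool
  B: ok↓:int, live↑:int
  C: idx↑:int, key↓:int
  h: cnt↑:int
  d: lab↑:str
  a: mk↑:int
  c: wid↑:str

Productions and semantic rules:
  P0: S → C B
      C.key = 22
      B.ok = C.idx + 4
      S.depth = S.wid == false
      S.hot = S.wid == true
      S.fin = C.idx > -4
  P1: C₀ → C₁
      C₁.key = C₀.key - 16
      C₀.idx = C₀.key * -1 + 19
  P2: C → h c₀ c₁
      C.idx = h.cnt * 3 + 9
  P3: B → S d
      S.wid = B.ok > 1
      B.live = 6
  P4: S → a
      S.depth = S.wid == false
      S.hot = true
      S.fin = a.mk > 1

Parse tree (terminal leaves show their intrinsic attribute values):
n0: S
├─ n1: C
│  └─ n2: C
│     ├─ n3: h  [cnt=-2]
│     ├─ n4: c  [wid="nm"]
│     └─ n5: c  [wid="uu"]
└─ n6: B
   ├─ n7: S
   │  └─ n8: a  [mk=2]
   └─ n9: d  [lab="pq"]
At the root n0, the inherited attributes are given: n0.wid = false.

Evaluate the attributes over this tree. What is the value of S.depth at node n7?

true

1. n0.wid = false  [given at root]
2. n1.key = 22  [22]
3. n2.key = 6  [C₀.key - 16]
4. n3.cnt = -2  [terminal]
5. n4.wid = "nm"  [terminal]
6. n5.wid = "uu"  [terminal]
7. n2.idx = 3  [h.cnt * 3 + 9]
8. n1.idx = -3  [C₀.key * -1 + 19]
9. n6.ok = 1  [C.idx + 4]
10. n7.wid = false  [B.ok > 1]
11. n8.mk = 2  [terminal]
12. n7.depth = true  [S.wid == false]
13. n7.hot = true  [true]
14. n7.fin = true  [a.mk > 1]
15. n9.lab = "pq"  [terminal]
16. n6.live = 6  [6]
17. n0.depth = true  [S.wid == false]
18. n0.hot = false  [S.wid == true]
19. n0.fin = true  [C.idx > -4]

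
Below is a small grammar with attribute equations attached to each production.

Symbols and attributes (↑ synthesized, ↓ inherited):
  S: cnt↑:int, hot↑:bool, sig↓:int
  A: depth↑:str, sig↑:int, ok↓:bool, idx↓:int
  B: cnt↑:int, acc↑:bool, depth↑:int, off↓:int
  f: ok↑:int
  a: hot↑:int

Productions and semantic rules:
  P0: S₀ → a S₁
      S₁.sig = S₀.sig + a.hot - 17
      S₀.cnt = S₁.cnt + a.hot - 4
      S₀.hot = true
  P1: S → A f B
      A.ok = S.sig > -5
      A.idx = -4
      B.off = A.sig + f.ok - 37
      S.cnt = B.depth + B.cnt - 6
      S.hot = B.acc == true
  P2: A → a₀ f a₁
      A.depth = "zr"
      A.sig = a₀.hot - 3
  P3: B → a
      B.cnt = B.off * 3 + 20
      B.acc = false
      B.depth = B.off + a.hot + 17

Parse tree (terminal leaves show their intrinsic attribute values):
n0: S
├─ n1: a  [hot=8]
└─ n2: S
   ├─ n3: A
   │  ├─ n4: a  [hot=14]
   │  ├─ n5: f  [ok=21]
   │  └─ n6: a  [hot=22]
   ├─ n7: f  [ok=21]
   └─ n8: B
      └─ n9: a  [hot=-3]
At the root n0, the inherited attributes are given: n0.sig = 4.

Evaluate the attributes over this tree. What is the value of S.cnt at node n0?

12

1. n0.sig = 4  [given at root]
2. n1.hot = 8  [terminal]
3. n2.sig = -5  [S₀.sig + a.hot - 17]
4. n3.ok = false  [S.sig > -5]
5. n3.idx = -4  [-4]
6. n4.hot = 14  [terminal]
7. n5.ok = 21  [terminal]
8. n6.hot = 22  [terminal]
9. n3.depth = "zr"  ["zr"]
10. n3.sig = 11  [a₀.hot - 3]
11. n7.ok = 21  [terminal]
12. n8.off = -5  [A.sig + f.ok - 37]
13. n9.hot = -3  [terminal]
14. n8.cnt = 5  [B.off * 3 + 20]
15. n8.acc = false  [false]
16. n8.depth = 9  [B.off + a.hot + 17]
17. n2.cnt = 8  [B.depth + B.cnt - 6]
18. n2.hot = false  [B.acc == true]
19. n0.cnt = 12  [S₁.cnt + a.hot - 4]
20. n0.hot = true  [true]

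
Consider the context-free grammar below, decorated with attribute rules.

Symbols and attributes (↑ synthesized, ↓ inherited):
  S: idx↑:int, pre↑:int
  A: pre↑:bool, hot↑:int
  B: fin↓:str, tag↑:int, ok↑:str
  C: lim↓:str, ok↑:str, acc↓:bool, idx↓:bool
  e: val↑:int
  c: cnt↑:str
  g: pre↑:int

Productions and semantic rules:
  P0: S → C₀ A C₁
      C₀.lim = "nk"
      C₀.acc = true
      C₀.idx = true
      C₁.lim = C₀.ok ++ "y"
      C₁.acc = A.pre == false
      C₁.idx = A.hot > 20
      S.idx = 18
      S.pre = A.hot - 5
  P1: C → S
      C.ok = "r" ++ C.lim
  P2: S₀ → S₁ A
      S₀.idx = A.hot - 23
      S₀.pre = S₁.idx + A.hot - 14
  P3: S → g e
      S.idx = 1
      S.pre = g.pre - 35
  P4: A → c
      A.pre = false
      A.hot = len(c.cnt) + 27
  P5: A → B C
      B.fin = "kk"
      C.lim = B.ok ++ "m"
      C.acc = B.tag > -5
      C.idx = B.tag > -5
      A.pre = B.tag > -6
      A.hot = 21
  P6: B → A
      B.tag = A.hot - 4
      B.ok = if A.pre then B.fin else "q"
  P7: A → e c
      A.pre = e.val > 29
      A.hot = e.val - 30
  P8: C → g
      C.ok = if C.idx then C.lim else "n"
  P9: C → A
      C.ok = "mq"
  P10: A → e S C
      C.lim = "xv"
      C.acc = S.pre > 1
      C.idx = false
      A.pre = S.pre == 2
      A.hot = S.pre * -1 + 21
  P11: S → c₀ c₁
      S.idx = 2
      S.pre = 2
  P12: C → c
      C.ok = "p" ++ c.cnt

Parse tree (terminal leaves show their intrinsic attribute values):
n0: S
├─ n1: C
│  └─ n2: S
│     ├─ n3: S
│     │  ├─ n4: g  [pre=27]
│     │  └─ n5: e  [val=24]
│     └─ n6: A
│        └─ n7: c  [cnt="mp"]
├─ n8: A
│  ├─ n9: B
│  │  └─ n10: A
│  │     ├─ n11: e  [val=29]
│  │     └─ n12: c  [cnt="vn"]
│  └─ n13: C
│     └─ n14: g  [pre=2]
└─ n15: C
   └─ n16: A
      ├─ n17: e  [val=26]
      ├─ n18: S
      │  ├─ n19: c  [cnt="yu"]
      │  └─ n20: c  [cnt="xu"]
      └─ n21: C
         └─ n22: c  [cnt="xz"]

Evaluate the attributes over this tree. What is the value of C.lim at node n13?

1. n1.lim = "nk"  ["nk"]
2. n1.acc = true  [true]
3. n1.idx = true  [true]
4. n4.pre = 27  [terminal]
5. n5.val = 24  [terminal]
6. n3.idx = 1  [1]
7. n3.pre = -8  [g.pre - 35]
8. n7.cnt = "mp"  [terminal]
9. n6.pre = false  [false]
10. n6.hot = 29  [len(c.cnt) + 27]
11. n2.idx = 6  [A.hot - 23]
12. n2.pre = 16  [S₁.idx + A.hot - 14]
13. n1.ok = "rnk"  ["r" ++ C.lim]
14. n9.fin = "kk"  ["kk"]
15. n11.val = 29  [terminal]
16. n12.cnt = "vn"  [terminal]
17. n10.pre = false  [e.val > 29]
18. n10.hot = -1  [e.val - 30]
19. n9.tag = -5  [A.hot - 4]
20. n9.ok = "q"  [if A.pre then B.fin else "q"]
21. n13.lim = "qm"  [B.ok ++ "m"]
22. n13.acc = false  [B.tag > -5]
23. n13.idx = false  [B.tag > -5]
24. n14.pre = 2  [terminal]
25. n13.ok = "n"  [if C.idx then C.lim else "n"]
26. n8.pre = true  [B.tag > -6]
27. n8.hot = 21  [21]
28. n15.lim = "rnky"  [C₀.ok ++ "y"]
29. n15.acc = false  [A.pre == false]
30. n15.idx = true  [A.hot > 20]
31. n17.val = 26  [terminal]
32. n19.cnt = "yu"  [terminal]
33. n20.cnt = "xu"  [terminal]
34. n18.idx = 2  [2]
35. n18.pre = 2  [2]
36. n21.lim = "xv"  ["xv"]
37. n21.acc = true  [S.pre > 1]
38. n21.idx = false  [false]
39. n22.cnt = "xz"  [terminal]
40. n21.ok = "pxz"  ["p" ++ c.cnt]
41. n16.pre = true  [S.pre == 2]
42. n16.hot = 19  [S.pre * -1 + 21]
43. n15.ok = "mq"  ["mq"]
44. n0.idx = 18  [18]
45. n0.pre = 16  [A.hot - 5]

"qm"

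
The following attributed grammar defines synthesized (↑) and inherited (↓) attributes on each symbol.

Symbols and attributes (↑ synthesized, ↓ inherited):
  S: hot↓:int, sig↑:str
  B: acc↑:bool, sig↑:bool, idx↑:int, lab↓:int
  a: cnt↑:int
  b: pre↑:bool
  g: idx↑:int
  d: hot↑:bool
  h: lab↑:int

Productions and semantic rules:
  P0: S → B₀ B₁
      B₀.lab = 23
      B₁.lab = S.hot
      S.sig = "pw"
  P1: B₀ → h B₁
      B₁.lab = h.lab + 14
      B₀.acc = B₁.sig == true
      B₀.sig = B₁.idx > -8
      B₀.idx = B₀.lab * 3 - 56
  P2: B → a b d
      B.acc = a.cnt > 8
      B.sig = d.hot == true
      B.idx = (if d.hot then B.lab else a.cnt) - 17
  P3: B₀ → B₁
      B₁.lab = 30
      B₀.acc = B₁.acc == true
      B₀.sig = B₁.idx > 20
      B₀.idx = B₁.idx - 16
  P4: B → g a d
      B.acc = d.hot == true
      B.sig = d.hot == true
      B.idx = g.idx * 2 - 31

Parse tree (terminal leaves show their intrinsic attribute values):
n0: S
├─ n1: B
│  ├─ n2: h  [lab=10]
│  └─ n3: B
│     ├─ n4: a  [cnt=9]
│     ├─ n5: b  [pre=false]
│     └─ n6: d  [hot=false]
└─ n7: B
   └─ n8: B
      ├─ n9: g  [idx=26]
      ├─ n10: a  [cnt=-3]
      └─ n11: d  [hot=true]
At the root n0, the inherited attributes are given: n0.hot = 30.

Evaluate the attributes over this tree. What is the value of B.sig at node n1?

1. n0.hot = 30  [given at root]
2. n1.lab = 23  [23]
3. n2.lab = 10  [terminal]
4. n3.lab = 24  [h.lab + 14]
5. n4.cnt = 9  [terminal]
6. n5.pre = false  [terminal]
7. n6.hot = false  [terminal]
8. n3.acc = true  [a.cnt > 8]
9. n3.sig = false  [d.hot == true]
10. n3.idx = -8  [(if d.hot then B.lab else a.cnt) - 17]
11. n1.acc = false  [B₁.sig == true]
12. n1.sig = false  [B₁.idx > -8]
13. n1.idx = 13  [B₀.lab * 3 - 56]
14. n7.lab = 30  [S.hot]
15. n8.lab = 30  [30]
16. n9.idx = 26  [terminal]
17. n10.cnt = -3  [terminal]
18. n11.hot = true  [terminal]
19. n8.acc = true  [d.hot == true]
20. n8.sig = true  [d.hot == true]
21. n8.idx = 21  [g.idx * 2 - 31]
22. n7.acc = true  [B₁.acc == true]
23. n7.sig = true  [B₁.idx > 20]
24. n7.idx = 5  [B₁.idx - 16]
25. n0.sig = "pw"  ["pw"]

false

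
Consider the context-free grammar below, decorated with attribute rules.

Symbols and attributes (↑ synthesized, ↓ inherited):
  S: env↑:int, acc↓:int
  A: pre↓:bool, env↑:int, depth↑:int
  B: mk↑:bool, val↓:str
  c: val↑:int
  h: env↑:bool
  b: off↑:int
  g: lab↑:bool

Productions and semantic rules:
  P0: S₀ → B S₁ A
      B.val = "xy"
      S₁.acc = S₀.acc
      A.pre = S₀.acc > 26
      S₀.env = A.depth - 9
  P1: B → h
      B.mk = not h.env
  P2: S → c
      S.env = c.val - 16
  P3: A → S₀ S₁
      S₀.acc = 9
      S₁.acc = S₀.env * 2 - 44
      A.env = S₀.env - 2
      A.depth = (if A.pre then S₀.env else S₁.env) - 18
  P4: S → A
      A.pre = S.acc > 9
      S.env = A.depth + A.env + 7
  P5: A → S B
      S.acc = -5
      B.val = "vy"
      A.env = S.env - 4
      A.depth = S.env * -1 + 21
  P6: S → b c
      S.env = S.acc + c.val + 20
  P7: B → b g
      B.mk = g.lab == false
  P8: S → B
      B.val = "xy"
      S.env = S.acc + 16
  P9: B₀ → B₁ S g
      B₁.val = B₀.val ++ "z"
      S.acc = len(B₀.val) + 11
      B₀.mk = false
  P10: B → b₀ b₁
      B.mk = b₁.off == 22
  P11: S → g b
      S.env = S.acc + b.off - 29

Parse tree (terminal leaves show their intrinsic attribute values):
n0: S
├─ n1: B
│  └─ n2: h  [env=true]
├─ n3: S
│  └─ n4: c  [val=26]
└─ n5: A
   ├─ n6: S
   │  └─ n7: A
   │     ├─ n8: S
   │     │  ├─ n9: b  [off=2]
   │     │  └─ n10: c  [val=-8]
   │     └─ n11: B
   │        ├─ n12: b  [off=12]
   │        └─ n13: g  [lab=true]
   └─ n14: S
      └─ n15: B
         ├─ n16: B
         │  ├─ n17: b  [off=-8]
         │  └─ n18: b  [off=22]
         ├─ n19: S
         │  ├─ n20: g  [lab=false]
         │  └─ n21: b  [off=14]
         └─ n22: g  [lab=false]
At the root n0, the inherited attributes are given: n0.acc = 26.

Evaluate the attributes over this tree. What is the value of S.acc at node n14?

4

1. n0.acc = 26  [given at root]
2. n1.val = "xy"  ["xy"]
3. n2.env = true  [terminal]
4. n1.mk = false  [not h.env]
5. n3.acc = 26  [S₀.acc]
6. n4.val = 26  [terminal]
7. n3.env = 10  [c.val - 16]
8. n5.pre = false  [S₀.acc > 26]
9. n6.acc = 9  [9]
10. n7.pre = false  [S.acc > 9]
11. n8.acc = -5  [-5]
12. n9.off = 2  [terminal]
13. n10.val = -8  [terminal]
14. n8.env = 7  [S.acc + c.val + 20]
15. n11.val = "vy"  ["vy"]
16. n12.off = 12  [terminal]
17. n13.lab = true  [terminal]
18. n11.mk = false  [g.lab == false]
19. n7.env = 3  [S.env - 4]
20. n7.depth = 14  [S.env * -1 + 21]
21. n6.env = 24  [A.depth + A.env + 7]
22. n14.acc = 4  [S₀.env * 2 - 44]
23. n15.val = "xy"  ["xy"]
24. n16.val = "xyz"  [B₀.val ++ "z"]
25. n17.off = -8  [terminal]
26. n18.off = 22  [terminal]
27. n16.mk = true  [b₁.off == 22]
28. n19.acc = 13  [len(B₀.val) + 11]
29. n20.lab = false  [terminal]
30. n21.off = 14  [terminal]
31. n19.env = -2  [S.acc + b.off - 29]
32. n22.lab = false  [terminal]
33. n15.mk = false  [false]
34. n14.env = 20  [S.acc + 16]
35. n5.env = 22  [S₀.env - 2]
36. n5.depth = 2  [(if A.pre then S₀.env else S₁.env) - 18]
37. n0.env = -7  [A.depth - 9]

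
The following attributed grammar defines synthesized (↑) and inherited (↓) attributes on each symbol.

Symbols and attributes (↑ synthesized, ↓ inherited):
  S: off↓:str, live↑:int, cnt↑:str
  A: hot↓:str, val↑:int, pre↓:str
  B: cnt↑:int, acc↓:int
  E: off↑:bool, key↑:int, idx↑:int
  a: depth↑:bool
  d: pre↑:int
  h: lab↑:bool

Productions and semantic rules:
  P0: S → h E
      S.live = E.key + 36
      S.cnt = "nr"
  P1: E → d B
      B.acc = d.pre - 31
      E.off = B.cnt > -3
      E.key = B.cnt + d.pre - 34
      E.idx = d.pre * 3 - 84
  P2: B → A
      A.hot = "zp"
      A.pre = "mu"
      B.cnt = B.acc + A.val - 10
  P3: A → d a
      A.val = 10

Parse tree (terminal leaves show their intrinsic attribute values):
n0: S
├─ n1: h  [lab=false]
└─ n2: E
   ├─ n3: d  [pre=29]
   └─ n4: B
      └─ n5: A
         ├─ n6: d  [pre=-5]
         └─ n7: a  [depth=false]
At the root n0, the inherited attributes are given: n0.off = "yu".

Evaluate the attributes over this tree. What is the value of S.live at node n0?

29

1. n0.off = "yu"  [given at root]
2. n1.lab = false  [terminal]
3. n3.pre = 29  [terminal]
4. n4.acc = -2  [d.pre - 31]
5. n5.hot = "zp"  ["zp"]
6. n5.pre = "mu"  ["mu"]
7. n6.pre = -5  [terminal]
8. n7.depth = false  [terminal]
9. n5.val = 10  [10]
10. n4.cnt = -2  [B.acc + A.val - 10]
11. n2.off = true  [B.cnt > -3]
12. n2.key = -7  [B.cnt + d.pre - 34]
13. n2.idx = 3  [d.pre * 3 - 84]
14. n0.live = 29  [E.key + 36]
15. n0.cnt = "nr"  ["nr"]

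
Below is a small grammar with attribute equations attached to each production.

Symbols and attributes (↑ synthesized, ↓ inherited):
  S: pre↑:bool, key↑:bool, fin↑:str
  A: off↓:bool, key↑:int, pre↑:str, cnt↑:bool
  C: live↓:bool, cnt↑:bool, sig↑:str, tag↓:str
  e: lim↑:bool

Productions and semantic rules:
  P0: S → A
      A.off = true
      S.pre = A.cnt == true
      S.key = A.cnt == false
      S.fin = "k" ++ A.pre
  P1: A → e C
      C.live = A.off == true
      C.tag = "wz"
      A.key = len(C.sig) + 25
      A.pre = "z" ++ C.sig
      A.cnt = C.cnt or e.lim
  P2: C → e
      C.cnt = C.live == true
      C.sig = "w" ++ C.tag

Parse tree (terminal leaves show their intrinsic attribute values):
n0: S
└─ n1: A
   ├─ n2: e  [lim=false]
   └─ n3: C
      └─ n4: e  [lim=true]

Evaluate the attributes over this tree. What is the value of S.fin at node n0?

"kzwwz"

1. n1.off = true  [true]
2. n2.lim = false  [terminal]
3. n3.live = true  [A.off == true]
4. n3.tag = "wz"  ["wz"]
5. n4.lim = true  [terminal]
6. n3.cnt = true  [C.live == true]
7. n3.sig = "wwz"  ["w" ++ C.tag]
8. n1.key = 28  [len(C.sig) + 25]
9. n1.pre = "zwwz"  ["z" ++ C.sig]
10. n1.cnt = true  [C.cnt or e.lim]
11. n0.pre = true  [A.cnt == true]
12. n0.key = false  [A.cnt == false]
13. n0.fin = "kzwwz"  ["k" ++ A.pre]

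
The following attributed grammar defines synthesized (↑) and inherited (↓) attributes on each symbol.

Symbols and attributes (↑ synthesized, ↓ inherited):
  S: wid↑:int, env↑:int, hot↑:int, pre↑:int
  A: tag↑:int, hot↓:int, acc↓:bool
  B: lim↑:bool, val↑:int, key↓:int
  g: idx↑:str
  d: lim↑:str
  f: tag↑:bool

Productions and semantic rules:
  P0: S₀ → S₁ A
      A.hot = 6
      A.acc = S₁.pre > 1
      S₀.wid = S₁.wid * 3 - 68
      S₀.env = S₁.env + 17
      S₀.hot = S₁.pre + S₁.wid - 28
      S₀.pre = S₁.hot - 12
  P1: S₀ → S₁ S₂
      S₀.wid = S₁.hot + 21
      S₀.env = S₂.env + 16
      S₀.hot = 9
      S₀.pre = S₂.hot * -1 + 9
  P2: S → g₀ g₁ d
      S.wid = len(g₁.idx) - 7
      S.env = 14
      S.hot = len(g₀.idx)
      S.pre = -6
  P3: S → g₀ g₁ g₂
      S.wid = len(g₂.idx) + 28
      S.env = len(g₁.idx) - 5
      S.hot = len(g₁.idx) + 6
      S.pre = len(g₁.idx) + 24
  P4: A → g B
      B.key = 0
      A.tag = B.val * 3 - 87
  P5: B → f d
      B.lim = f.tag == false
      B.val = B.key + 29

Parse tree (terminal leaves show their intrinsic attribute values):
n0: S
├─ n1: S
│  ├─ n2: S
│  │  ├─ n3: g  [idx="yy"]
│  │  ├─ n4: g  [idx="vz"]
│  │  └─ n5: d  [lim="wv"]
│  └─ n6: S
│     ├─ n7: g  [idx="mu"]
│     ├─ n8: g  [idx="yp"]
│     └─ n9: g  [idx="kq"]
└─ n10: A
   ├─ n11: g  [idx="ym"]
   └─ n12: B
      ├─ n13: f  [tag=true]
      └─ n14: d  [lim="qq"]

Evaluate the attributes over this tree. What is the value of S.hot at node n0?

1. n3.idx = "yy"  [terminal]
2. n4.idx = "vz"  [terminal]
3. n5.lim = "wv"  [terminal]
4. n2.wid = -5  [len(g₁.idx) - 7]
5. n2.env = 14  [14]
6. n2.hot = 2  [len(g₀.idx)]
7. n2.pre = -6  [-6]
8. n7.idx = "mu"  [terminal]
9. n8.idx = "yp"  [terminal]
10. n9.idx = "kq"  [terminal]
11. n6.wid = 30  [len(g₂.idx) + 28]
12. n6.env = -3  [len(g₁.idx) - 5]
13. n6.hot = 8  [len(g₁.idx) + 6]
14. n6.pre = 26  [len(g₁.idx) + 24]
15. n1.wid = 23  [S₁.hot + 21]
16. n1.env = 13  [S₂.env + 16]
17. n1.hot = 9  [9]
18. n1.pre = 1  [S₂.hot * -1 + 9]
19. n10.hot = 6  [6]
20. n10.acc = false  [S₁.pre > 1]
21. n11.idx = "ym"  [terminal]
22. n12.key = 0  [0]
23. n13.tag = true  [terminal]
24. n14.lim = "qq"  [terminal]
25. n12.lim = false  [f.tag == false]
26. n12.val = 29  [B.key + 29]
27. n10.tag = 0  [B.val * 3 - 87]
28. n0.wid = 1  [S₁.wid * 3 - 68]
29. n0.env = 30  [S₁.env + 17]
30. n0.hot = -4  [S₁.pre + S₁.wid - 28]
31. n0.pre = -3  [S₁.hot - 12]

-4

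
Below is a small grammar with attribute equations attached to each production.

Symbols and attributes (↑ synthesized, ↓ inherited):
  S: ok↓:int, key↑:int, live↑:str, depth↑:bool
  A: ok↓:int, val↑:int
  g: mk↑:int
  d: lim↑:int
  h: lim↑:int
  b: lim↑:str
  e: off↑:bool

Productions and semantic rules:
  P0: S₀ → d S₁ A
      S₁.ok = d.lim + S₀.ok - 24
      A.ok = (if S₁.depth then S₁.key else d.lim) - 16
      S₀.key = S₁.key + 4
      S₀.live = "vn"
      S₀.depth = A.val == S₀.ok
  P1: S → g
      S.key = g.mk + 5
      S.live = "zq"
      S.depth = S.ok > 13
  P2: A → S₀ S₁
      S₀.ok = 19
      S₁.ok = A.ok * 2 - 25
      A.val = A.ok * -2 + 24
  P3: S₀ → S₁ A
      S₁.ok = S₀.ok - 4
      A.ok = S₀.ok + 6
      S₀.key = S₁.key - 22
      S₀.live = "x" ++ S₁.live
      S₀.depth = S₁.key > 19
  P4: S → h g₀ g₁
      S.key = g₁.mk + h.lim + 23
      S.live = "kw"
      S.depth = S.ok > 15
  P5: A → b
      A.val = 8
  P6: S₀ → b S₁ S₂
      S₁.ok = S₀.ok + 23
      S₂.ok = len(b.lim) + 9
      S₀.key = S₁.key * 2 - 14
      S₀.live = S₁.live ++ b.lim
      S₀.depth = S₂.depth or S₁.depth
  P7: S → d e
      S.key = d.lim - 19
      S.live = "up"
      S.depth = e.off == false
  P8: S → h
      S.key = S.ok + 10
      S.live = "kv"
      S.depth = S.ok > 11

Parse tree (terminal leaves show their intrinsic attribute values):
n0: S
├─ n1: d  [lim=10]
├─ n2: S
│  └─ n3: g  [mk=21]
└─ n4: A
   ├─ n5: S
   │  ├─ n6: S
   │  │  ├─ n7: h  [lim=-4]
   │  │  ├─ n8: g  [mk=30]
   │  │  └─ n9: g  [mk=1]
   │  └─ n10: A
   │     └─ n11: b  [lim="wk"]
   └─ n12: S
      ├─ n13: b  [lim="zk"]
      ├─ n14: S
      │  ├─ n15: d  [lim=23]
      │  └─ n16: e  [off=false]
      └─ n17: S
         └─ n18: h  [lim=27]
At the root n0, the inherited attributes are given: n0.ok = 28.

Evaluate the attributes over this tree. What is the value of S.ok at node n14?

18

1. n0.ok = 28  [given at root]
2. n1.lim = 10  [terminal]
3. n2.ok = 14  [d.lim + S₀.ok - 24]
4. n3.mk = 21  [terminal]
5. n2.key = 26  [g.mk + 5]
6. n2.live = "zq"  ["zq"]
7. n2.depth = true  [S.ok > 13]
8. n4.ok = 10  [(if S₁.depth then S₁.key else d.lim) - 16]
9. n5.ok = 19  [19]
10. n6.ok = 15  [S₀.ok - 4]
11. n7.lim = -4  [terminal]
12. n8.mk = 30  [terminal]
13. n9.mk = 1  [terminal]
14. n6.key = 20  [g₁.mk + h.lim + 23]
15. n6.live = "kw"  ["kw"]
16. n6.depth = false  [S.ok > 15]
17. n10.ok = 25  [S₀.ok + 6]
18. n11.lim = "wk"  [terminal]
19. n10.val = 8  [8]
20. n5.key = -2  [S₁.key - 22]
21. n5.live = "xkw"  ["x" ++ S₁.live]
22. n5.depth = true  [S₁.key > 19]
23. n12.ok = -5  [A.ok * 2 - 25]
24. n13.lim = "zk"  [terminal]
25. n14.ok = 18  [S₀.ok + 23]
26. n15.lim = 23  [terminal]
27. n16.off = false  [terminal]
28. n14.key = 4  [d.lim - 19]
29. n14.live = "up"  ["up"]
30. n14.depth = true  [e.off == false]
31. n17.ok = 11  [len(b.lim) + 9]
32. n18.lim = 27  [terminal]
33. n17.key = 21  [S.ok + 10]
34. n17.live = "kv"  ["kv"]
35. n17.depth = false  [S.ok > 11]
36. n12.key = -6  [S₁.key * 2 - 14]
37. n12.live = "upzk"  [S₁.live ++ b.lim]
38. n12.depth = true  [S₂.depth or S₁.depth]
39. n4.val = 4  [A.ok * -2 + 24]
40. n0.key = 30  [S₁.key + 4]
41. n0.live = "vn"  ["vn"]
42. n0.depth = false  [A.val == S₀.ok]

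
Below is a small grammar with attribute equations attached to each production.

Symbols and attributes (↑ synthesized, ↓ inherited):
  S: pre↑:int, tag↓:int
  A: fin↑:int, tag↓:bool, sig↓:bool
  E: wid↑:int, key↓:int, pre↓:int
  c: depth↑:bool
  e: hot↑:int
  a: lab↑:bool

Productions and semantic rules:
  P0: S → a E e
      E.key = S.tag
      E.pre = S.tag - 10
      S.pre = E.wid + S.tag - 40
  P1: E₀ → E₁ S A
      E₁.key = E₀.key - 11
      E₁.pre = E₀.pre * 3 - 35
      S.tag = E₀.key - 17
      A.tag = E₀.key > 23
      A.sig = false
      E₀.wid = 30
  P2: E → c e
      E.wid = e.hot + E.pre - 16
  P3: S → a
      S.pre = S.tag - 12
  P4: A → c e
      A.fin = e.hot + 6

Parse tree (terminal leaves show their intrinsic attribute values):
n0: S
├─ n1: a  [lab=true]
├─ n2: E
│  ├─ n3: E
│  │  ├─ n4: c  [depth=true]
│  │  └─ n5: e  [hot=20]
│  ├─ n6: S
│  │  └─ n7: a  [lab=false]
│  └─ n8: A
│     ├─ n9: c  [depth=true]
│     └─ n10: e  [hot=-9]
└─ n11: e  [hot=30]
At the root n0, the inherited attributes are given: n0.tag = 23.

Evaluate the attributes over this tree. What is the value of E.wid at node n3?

8

1. n0.tag = 23  [given at root]
2. n1.lab = true  [terminal]
3. n2.key = 23  [S.tag]
4. n2.pre = 13  [S.tag - 10]
5. n3.key = 12  [E₀.key - 11]
6. n3.pre = 4  [E₀.pre * 3 - 35]
7. n4.depth = true  [terminal]
8. n5.hot = 20  [terminal]
9. n3.wid = 8  [e.hot + E.pre - 16]
10. n6.tag = 6  [E₀.key - 17]
11. n7.lab = false  [terminal]
12. n6.pre = -6  [S.tag - 12]
13. n8.tag = false  [E₀.key > 23]
14. n8.sig = false  [false]
15. n9.depth = true  [terminal]
16. n10.hot = -9  [terminal]
17. n8.fin = -3  [e.hot + 6]
18. n2.wid = 30  [30]
19. n11.hot = 30  [terminal]
20. n0.pre = 13  [E.wid + S.tag - 40]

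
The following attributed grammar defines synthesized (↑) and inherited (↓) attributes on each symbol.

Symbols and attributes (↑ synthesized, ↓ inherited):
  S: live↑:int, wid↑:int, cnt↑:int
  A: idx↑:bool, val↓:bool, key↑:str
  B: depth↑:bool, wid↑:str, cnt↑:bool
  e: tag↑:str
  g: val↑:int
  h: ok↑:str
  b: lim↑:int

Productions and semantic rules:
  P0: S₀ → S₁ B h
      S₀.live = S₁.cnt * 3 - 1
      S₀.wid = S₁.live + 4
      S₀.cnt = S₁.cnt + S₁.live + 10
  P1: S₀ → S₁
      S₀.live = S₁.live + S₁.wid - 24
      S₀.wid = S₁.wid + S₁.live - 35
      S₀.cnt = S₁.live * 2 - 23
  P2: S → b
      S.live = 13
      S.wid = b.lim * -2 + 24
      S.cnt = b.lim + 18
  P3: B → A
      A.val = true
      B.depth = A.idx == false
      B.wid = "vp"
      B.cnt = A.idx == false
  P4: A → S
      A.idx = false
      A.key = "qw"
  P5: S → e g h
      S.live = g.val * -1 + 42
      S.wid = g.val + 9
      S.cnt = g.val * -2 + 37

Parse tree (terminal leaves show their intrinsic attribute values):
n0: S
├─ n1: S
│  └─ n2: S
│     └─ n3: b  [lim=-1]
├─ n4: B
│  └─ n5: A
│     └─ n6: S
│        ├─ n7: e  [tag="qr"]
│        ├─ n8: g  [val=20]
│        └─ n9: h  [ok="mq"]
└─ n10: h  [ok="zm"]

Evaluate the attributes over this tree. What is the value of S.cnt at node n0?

28

1. n3.lim = -1  [terminal]
2. n2.live = 13  [13]
3. n2.wid = 26  [b.lim * -2 + 24]
4. n2.cnt = 17  [b.lim + 18]
5. n1.live = 15  [S₁.live + S₁.wid - 24]
6. n1.wid = 4  [S₁.wid + S₁.live - 35]
7. n1.cnt = 3  [S₁.live * 2 - 23]
8. n5.val = true  [true]
9. n7.tag = "qr"  [terminal]
10. n8.val = 20  [terminal]
11. n9.ok = "mq"  [terminal]
12. n6.live = 22  [g.val * -1 + 42]
13. n6.wid = 29  [g.val + 9]
14. n6.cnt = -3  [g.val * -2 + 37]
15. n5.idx = false  [false]
16. n5.key = "qw"  ["qw"]
17. n4.depth = true  [A.idx == false]
18. n4.wid = "vp"  ["vp"]
19. n4.cnt = true  [A.idx == false]
20. n10.ok = "zm"  [terminal]
21. n0.live = 8  [S₁.cnt * 3 - 1]
22. n0.wid = 19  [S₁.live + 4]
23. n0.cnt = 28  [S₁.cnt + S₁.live + 10]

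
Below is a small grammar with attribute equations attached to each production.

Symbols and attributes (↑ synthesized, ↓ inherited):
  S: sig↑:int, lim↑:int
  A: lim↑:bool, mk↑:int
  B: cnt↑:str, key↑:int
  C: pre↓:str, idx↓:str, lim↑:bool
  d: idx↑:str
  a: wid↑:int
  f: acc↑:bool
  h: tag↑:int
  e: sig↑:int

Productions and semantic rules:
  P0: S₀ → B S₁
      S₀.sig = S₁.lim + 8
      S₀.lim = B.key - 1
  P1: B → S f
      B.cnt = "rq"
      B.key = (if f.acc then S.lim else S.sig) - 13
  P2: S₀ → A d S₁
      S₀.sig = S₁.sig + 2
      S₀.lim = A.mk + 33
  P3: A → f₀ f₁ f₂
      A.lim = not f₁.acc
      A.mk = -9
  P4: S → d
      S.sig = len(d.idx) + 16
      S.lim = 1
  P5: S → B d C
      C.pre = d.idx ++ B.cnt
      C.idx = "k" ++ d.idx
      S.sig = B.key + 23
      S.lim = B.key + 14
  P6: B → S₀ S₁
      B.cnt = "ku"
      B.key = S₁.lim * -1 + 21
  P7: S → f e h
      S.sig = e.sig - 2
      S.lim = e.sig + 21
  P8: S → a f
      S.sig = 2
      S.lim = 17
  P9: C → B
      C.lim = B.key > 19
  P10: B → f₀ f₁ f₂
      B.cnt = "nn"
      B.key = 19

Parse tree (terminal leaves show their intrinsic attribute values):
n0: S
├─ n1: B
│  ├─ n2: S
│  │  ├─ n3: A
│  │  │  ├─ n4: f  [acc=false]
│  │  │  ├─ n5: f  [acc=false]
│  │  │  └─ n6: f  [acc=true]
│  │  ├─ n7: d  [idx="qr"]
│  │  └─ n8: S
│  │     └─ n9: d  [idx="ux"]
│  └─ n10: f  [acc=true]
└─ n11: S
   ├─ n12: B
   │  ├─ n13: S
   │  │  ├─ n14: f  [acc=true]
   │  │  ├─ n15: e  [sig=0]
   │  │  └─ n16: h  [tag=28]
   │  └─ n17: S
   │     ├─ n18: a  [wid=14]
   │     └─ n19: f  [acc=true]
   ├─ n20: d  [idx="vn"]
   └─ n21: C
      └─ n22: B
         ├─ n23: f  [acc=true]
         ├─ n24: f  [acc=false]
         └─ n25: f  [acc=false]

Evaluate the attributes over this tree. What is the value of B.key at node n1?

11

1. n4.acc = false  [terminal]
2. n5.acc = false  [terminal]
3. n6.acc = true  [terminal]
4. n3.lim = true  [not f₁.acc]
5. n3.mk = -9  [-9]
6. n7.idx = "qr"  [terminal]
7. n9.idx = "ux"  [terminal]
8. n8.sig = 18  [len(d.idx) + 16]
9. n8.lim = 1  [1]
10. n2.sig = 20  [S₁.sig + 2]
11. n2.lim = 24  [A.mk + 33]
12. n10.acc = true  [terminal]
13. n1.cnt = "rq"  ["rq"]
14. n1.key = 11  [(if f.acc then S.lim else S.sig) - 13]
15. n14.acc = true  [terminal]
16. n15.sig = 0  [terminal]
17. n16.tag = 28  [terminal]
18. n13.sig = -2  [e.sig - 2]
19. n13.lim = 21  [e.sig + 21]
20. n18.wid = 14  [terminal]
21. n19.acc = true  [terminal]
22. n17.sig = 2  [2]
23. n17.lim = 17  [17]
24. n12.cnt = "ku"  ["ku"]
25. n12.key = 4  [S₁.lim * -1 + 21]
26. n20.idx = "vn"  [terminal]
27. n21.pre = "vnku"  [d.idx ++ B.cnt]
28. n21.idx = "kvn"  ["k" ++ d.idx]
29. n23.acc = true  [terminal]
30. n24.acc = false  [terminal]
31. n25.acc = false  [terminal]
32. n22.cnt = "nn"  ["nn"]
33. n22.key = 19  [19]
34. n21.lim = false  [B.key > 19]
35. n11.sig = 27  [B.key + 23]
36. n11.lim = 18  [B.key + 14]
37. n0.sig = 26  [S₁.lim + 8]
38. n0.lim = 10  [B.key - 1]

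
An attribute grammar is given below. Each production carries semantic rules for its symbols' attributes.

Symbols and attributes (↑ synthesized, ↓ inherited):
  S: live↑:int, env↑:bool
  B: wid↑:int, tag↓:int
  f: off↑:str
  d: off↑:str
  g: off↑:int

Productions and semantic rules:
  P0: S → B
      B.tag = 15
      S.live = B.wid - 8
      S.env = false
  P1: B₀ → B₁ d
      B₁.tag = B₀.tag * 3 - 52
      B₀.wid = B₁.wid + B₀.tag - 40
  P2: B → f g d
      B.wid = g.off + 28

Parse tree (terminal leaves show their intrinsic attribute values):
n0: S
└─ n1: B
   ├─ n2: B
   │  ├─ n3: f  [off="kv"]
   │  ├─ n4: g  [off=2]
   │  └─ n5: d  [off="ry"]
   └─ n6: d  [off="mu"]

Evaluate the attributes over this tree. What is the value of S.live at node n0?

1. n1.tag = 15  [15]
2. n2.tag = -7  [B₀.tag * 3 - 52]
3. n3.off = "kv"  [terminal]
4. n4.off = 2  [terminal]
5. n5.off = "ry"  [terminal]
6. n2.wid = 30  [g.off + 28]
7. n6.off = "mu"  [terminal]
8. n1.wid = 5  [B₁.wid + B₀.tag - 40]
9. n0.live = -3  [B.wid - 8]
10. n0.env = false  [false]

-3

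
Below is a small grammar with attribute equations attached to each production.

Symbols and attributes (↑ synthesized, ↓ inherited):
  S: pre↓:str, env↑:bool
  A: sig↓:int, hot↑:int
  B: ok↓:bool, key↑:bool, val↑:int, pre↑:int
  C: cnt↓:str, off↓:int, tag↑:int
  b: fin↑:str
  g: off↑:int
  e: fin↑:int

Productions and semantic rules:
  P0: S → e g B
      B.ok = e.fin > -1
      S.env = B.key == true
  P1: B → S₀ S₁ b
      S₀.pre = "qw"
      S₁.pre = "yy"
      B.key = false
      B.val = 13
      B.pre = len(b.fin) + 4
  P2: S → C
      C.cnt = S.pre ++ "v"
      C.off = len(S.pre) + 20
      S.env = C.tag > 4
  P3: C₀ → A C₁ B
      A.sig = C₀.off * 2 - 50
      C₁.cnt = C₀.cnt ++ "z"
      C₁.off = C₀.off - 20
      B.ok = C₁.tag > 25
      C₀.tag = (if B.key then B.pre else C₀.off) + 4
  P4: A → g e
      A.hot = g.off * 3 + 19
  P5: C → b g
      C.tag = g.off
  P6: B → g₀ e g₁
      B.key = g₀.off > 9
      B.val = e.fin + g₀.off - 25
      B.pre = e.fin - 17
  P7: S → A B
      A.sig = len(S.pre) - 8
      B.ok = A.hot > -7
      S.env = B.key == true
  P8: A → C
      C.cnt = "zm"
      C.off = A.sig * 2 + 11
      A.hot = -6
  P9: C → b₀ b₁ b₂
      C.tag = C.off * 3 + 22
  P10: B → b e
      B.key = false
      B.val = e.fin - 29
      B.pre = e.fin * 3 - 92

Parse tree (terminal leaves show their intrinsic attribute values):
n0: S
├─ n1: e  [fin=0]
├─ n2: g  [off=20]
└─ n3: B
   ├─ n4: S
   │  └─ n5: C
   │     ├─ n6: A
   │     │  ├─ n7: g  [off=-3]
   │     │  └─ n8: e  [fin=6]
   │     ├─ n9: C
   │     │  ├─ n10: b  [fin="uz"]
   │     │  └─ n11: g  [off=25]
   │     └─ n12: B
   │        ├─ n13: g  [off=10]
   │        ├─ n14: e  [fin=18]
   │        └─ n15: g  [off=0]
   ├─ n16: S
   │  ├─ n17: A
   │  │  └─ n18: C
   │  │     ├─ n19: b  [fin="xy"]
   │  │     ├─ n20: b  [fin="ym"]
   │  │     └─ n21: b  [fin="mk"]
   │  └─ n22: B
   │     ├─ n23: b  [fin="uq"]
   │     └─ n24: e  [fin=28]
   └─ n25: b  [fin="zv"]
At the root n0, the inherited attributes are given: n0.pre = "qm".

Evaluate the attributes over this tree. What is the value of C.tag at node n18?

19

1. n0.pre = "qm"  [given at root]
2. n1.fin = 0  [terminal]
3. n2.off = 20  [terminal]
4. n3.ok = true  [e.fin > -1]
5. n4.pre = "qw"  ["qw"]
6. n5.cnt = "qwv"  [S.pre ++ "v"]
7. n5.off = 22  [len(S.pre) + 20]
8. n6.sig = -6  [C₀.off * 2 - 50]
9. n7.off = -3  [terminal]
10. n8.fin = 6  [terminal]
11. n6.hot = 10  [g.off * 3 + 19]
12. n9.cnt = "qwvz"  [C₀.cnt ++ "z"]
13. n9.off = 2  [C₀.off - 20]
14. n10.fin = "uz"  [terminal]
15. n11.off = 25  [terminal]
16. n9.tag = 25  [g.off]
17. n12.ok = false  [C₁.tag > 25]
18. n13.off = 10  [terminal]
19. n14.fin = 18  [terminal]
20. n15.off = 0  [terminal]
21. n12.key = true  [g₀.off > 9]
22. n12.val = 3  [e.fin + g₀.off - 25]
23. n12.pre = 1  [e.fin - 17]
24. n5.tag = 5  [(if B.key then B.pre else C₀.off) + 4]
25. n4.env = true  [C.tag > 4]
26. n16.pre = "yy"  ["yy"]
27. n17.sig = -6  [len(S.pre) - 8]
28. n18.cnt = "zm"  ["zm"]
29. n18.off = -1  [A.sig * 2 + 11]
30. n19.fin = "xy"  [terminal]
31. n20.fin = "ym"  [terminal]
32. n21.fin = "mk"  [terminal]
33. n18.tag = 19  [C.off * 3 + 22]
34. n17.hot = -6  [-6]
35. n22.ok = true  [A.hot > -7]
36. n23.fin = "uq"  [terminal]
37. n24.fin = 28  [terminal]
38. n22.key = false  [false]
39. n22.val = -1  [e.fin - 29]
40. n22.pre = -8  [e.fin * 3 - 92]
41. n16.env = false  [B.key == true]
42. n25.fin = "zv"  [terminal]
43. n3.key = false  [false]
44. n3.val = 13  [13]
45. n3.pre = 6  [len(b.fin) + 4]
46. n0.env = false  [B.key == true]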